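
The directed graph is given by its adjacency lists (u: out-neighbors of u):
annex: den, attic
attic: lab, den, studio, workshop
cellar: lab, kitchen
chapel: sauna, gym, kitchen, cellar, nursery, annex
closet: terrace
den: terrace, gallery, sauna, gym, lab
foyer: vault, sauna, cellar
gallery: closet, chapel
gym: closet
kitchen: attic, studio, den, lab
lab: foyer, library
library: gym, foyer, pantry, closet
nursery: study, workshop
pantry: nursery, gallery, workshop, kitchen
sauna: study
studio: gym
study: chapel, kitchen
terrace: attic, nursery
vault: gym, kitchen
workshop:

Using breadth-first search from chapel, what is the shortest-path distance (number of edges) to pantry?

4

Level 0: chapel
Level 1: annex, cellar, gym, kitchen, nursery, sauna
Level 2: attic, closet, den, lab, studio, study, workshop
Level 3: foyer, gallery, library, terrace
Level 4: pantry, vault
pantry first appears at level 4.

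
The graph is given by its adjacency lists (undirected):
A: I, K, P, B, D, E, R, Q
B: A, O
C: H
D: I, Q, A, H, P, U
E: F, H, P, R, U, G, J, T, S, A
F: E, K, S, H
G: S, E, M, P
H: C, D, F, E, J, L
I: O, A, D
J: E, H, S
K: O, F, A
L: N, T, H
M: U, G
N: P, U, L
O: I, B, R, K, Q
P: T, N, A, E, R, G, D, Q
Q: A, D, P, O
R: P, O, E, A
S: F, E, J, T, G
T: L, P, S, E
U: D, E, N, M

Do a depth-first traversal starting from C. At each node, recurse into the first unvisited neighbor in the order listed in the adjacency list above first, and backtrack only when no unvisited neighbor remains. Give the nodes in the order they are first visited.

C H D I O B A K F E P T L N U M G S J R Q

Visit C
C → H
H → D
D → I
I → O
O → B
B → A
A → K
K → F
F → E
E → P
P → T
T → L
L → N
N → U
U → M
M → G
G → S
S → J
P → R
P → Q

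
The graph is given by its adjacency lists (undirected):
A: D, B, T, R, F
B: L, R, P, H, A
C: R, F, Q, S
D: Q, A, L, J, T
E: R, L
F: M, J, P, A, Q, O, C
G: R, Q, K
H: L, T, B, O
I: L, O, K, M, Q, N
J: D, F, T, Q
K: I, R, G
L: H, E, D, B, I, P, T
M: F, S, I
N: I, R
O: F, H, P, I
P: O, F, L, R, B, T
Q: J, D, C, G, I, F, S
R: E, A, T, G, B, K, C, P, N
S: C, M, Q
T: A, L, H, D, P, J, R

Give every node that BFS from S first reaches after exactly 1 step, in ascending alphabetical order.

Level 0: S
Level 1: C, M, Q
Level 2: D, F, G, I, J, R
Level 3: A, B, E, K, L, N, O, P, T
Level 4: H

C, M, Q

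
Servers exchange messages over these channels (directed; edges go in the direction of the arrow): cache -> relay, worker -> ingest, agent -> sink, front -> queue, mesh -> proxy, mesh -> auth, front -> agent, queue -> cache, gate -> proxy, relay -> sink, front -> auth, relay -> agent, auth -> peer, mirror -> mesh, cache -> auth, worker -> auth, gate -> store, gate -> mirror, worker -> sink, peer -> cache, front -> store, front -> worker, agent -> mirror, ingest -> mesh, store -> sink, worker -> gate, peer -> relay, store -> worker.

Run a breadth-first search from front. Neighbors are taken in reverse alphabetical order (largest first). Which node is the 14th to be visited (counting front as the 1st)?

Visit front; enqueue worker, store, queue, auth, agent → queue [worker, store, queue, auth, agent]
Visit worker; enqueue sink, ingest, gate → queue [store, queue, auth, agent, sink, ingest, gate]
Visit store → queue [queue, auth, agent, sink, ingest, gate]
Visit queue; enqueue cache → queue [auth, agent, sink, ingest, gate, cache]
Visit auth; enqueue peer → queue [agent, sink, ingest, gate, cache, peer]
Visit agent; enqueue mirror → queue [sink, ingest, gate, cache, peer, mirror]
Visit sink → queue [ingest, gate, cache, peer, mirror]
Visit ingest; enqueue mesh → queue [gate, cache, peer, mirror, mesh]
Visit gate; enqueue proxy → queue [cache, peer, mirror, mesh, proxy]
Visit cache; enqueue relay → queue [peer, mirror, mesh, proxy, relay]
Visit peer → queue [mirror, mesh, proxy, relay]
Visit mirror → queue [mesh, proxy, relay]
Visit mesh → queue [proxy, relay]
Visit proxy → queue [relay]
Visit relay → queue []

Visit order: front, worker, store, queue, auth, agent, sink, ingest, gate, cache, peer, mirror, mesh, proxy, relay

proxy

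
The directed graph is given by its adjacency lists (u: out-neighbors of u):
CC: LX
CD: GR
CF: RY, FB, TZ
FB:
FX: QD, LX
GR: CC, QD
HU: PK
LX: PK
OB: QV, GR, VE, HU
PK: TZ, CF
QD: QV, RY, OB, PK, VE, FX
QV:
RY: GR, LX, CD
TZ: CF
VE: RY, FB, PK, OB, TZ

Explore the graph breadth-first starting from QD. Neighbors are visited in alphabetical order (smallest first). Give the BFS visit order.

QD FX OB PK QV RY VE LX GR HU CF TZ CD FB CC

Visit QD; enqueue FX, OB, PK, QV, RY, VE → queue [FX, OB, PK, QV, RY, VE]
Visit FX; enqueue LX → queue [OB, PK, QV, RY, VE, LX]
Visit OB; enqueue GR, HU → queue [PK, QV, RY, VE, LX, GR, HU]
Visit PK; enqueue CF, TZ → queue [QV, RY, VE, LX, GR, HU, CF, TZ]
Visit QV → queue [RY, VE, LX, GR, HU, CF, TZ]
Visit RY; enqueue CD → queue [VE, LX, GR, HU, CF, TZ, CD]
Visit VE; enqueue FB → queue [LX, GR, HU, CF, TZ, CD, FB]
Visit LX → queue [GR, HU, CF, TZ, CD, FB]
Visit GR; enqueue CC → queue [HU, CF, TZ, CD, FB, CC]
Visit HU → queue [CF, TZ, CD, FB, CC]
Visit CF → queue [TZ, CD, FB, CC]
Visit TZ → queue [CD, FB, CC]
Visit CD → queue [FB, CC]
Visit FB → queue [CC]
Visit CC → queue []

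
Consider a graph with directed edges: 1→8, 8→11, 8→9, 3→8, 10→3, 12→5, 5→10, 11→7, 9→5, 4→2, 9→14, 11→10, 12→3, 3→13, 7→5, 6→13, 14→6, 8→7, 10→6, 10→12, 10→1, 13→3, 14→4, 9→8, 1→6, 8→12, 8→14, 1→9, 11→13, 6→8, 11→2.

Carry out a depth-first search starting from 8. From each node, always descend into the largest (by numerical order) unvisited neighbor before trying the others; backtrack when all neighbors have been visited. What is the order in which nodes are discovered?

8, 14, 6, 13, 3, 4, 2, 12, 5, 10, 1, 9, 11, 7

Visit 8
8 → 14
14 → 6
6 → 13
13 → 3
14 → 4
4 → 2
8 → 12
12 → 5
5 → 10
10 → 1
1 → 9
8 → 11
11 → 7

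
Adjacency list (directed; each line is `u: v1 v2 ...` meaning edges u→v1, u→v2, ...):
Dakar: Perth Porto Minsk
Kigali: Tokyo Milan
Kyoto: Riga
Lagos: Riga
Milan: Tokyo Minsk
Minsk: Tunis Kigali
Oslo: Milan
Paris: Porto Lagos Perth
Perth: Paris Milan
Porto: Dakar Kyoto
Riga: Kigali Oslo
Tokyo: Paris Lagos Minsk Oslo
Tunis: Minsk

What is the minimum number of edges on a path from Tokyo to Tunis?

Level 0: Tokyo
Level 1: Lagos, Minsk, Oslo, Paris
Level 2: Kigali, Milan, Perth, Porto, Riga, Tunis
Level 3: Dakar, Kyoto
Tunis first appears at level 2.

2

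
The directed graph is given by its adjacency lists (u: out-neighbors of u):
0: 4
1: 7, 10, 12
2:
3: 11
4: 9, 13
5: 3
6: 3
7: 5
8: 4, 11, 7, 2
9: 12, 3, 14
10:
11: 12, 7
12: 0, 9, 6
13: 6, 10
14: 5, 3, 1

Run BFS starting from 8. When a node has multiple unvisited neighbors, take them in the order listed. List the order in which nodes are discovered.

Visit 8; enqueue 4, 11, 7, 2 → queue [4, 11, 7, 2]
Visit 4; enqueue 9, 13 → queue [11, 7, 2, 9, 13]
Visit 11; enqueue 12 → queue [7, 2, 9, 13, 12]
Visit 7; enqueue 5 → queue [2, 9, 13, 12, 5]
Visit 2 → queue [9, 13, 12, 5]
Visit 9; enqueue 3, 14 → queue [13, 12, 5, 3, 14]
Visit 13; enqueue 6, 10 → queue [12, 5, 3, 14, 6, 10]
Visit 12; enqueue 0 → queue [5, 3, 14, 6, 10, 0]
Visit 5 → queue [3, 14, 6, 10, 0]
Visit 3 → queue [14, 6, 10, 0]
Visit 14; enqueue 1 → queue [6, 10, 0, 1]
Visit 6 → queue [10, 0, 1]
Visit 10 → queue [0, 1]
Visit 0 → queue [1]
Visit 1 → queue []

8 → 4 → 11 → 7 → 2 → 9 → 13 → 12 → 5 → 3 → 14 → 6 → 10 → 0 → 1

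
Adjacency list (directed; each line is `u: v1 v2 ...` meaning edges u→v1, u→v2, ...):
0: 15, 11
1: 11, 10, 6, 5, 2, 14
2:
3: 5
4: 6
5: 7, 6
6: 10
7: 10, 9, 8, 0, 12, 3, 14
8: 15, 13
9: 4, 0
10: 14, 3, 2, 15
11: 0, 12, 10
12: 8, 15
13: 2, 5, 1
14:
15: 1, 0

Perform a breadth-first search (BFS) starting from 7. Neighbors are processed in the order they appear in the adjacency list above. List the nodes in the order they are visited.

Visit 7; enqueue 10, 9, 8, 0, 12, 3, 14 → queue [10, 9, 8, 0, 12, 3, 14]
Visit 10; enqueue 2, 15 → queue [9, 8, 0, 12, 3, 14, 2, 15]
Visit 9; enqueue 4 → queue [8, 0, 12, 3, 14, 2, 15, 4]
Visit 8; enqueue 13 → queue [0, 12, 3, 14, 2, 15, 4, 13]
Visit 0; enqueue 11 → queue [12, 3, 14, 2, 15, 4, 13, 11]
Visit 12 → queue [3, 14, 2, 15, 4, 13, 11]
Visit 3; enqueue 5 → queue [14, 2, 15, 4, 13, 11, 5]
Visit 14 → queue [2, 15, 4, 13, 11, 5]
Visit 2 → queue [15, 4, 13, 11, 5]
Visit 15; enqueue 1 → queue [4, 13, 11, 5, 1]
Visit 4; enqueue 6 → queue [13, 11, 5, 1, 6]
Visit 13 → queue [11, 5, 1, 6]
Visit 11 → queue [5, 1, 6]
Visit 5 → queue [1, 6]
Visit 1 → queue [6]
Visit 6 → queue []

7 10 9 8 0 12 3 14 2 15 4 13 11 5 1 6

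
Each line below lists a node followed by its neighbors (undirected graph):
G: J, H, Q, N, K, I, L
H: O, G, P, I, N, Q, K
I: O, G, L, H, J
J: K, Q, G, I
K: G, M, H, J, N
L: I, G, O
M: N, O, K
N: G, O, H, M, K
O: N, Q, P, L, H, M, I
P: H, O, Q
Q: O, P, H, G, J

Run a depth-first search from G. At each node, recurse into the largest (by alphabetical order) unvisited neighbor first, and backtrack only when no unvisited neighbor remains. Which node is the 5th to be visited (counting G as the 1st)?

N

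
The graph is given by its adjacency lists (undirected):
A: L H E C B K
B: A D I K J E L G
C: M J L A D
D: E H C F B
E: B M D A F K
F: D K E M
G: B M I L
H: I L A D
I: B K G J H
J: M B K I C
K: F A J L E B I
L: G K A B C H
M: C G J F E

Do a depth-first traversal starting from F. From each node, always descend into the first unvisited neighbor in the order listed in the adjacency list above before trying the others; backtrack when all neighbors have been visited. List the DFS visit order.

F, D, E, B, A, L, G, M, C, J, K, I, H

Visit F
F → D
D → E
E → B
B → A
A → L
L → G
G → M
M → C
C → J
J → K
K → I
I → H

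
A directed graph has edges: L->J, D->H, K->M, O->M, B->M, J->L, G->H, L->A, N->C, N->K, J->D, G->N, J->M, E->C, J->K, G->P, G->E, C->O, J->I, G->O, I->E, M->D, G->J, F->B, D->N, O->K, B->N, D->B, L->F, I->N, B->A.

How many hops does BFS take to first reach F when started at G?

3

Level 0: G
Level 1: E, H, J, N, O, P
Level 2: C, D, I, K, L, M
Level 3: A, B, F
F first appears at level 3.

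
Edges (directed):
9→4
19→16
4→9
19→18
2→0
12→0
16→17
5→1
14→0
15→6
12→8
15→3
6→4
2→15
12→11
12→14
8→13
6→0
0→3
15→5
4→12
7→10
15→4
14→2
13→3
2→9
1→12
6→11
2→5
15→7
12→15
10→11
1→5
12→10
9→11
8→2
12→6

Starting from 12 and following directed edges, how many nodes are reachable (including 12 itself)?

BFS from 12 visits: 12, 0, 6, 8, 10, 11, 14, 15, 3, 4, 2, 13, 5, 7, 9, 1
Reachable nodes: 16 of 20 total.

16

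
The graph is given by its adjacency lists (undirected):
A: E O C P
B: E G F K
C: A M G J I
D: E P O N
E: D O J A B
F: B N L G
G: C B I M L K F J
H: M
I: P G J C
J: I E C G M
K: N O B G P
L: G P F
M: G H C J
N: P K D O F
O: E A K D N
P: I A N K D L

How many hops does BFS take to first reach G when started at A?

Level 0: A
Level 1: C, E, O, P
Level 2: B, D, G, I, J, K, L, M, N
Level 3: F, H
G first appears at level 2.

2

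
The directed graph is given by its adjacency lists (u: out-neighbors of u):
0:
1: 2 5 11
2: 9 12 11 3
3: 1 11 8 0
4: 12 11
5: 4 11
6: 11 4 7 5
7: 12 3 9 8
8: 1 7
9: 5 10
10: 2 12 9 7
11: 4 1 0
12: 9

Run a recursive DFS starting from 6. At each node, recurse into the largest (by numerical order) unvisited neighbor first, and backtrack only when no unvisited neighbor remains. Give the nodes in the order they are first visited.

6, 11, 4, 12, 9, 10, 7, 8, 1, 5, 2, 3, 0

Visit 6
6 → 11
11 → 4
4 → 12
12 → 9
9 → 10
10 → 7
7 → 8
8 → 1
1 → 5
1 → 2
2 → 3
3 → 0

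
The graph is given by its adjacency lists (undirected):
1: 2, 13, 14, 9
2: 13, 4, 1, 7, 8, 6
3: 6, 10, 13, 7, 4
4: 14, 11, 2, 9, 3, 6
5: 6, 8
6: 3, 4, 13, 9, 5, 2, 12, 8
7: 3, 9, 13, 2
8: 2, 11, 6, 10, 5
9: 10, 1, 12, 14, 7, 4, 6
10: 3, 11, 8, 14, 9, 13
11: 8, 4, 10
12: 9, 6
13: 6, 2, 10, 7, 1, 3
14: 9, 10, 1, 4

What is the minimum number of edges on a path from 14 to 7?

Level 0: 14
Level 1: 1, 4, 9, 10
Level 2: 2, 3, 6, 7, 8, 11, 12, 13
Level 3: 5
7 first appears at level 2.

2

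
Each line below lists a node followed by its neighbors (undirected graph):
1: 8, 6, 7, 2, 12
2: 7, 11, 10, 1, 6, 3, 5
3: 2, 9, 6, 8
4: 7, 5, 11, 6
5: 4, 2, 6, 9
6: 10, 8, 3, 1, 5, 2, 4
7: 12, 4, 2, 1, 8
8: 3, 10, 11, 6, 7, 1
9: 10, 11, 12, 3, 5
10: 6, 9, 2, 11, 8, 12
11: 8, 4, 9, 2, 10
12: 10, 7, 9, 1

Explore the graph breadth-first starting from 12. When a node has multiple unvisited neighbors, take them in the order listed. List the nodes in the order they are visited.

Visit 12; enqueue 10, 7, 9, 1 → queue [10, 7, 9, 1]
Visit 10; enqueue 6, 2, 11, 8 → queue [7, 9, 1, 6, 2, 11, 8]
Visit 7; enqueue 4 → queue [9, 1, 6, 2, 11, 8, 4]
Visit 9; enqueue 3, 5 → queue [1, 6, 2, 11, 8, 4, 3, 5]
Visit 1 → queue [6, 2, 11, 8, 4, 3, 5]
Visit 6 → queue [2, 11, 8, 4, 3, 5]
Visit 2 → queue [11, 8, 4, 3, 5]
Visit 11 → queue [8, 4, 3, 5]
Visit 8 → queue [4, 3, 5]
Visit 4 → queue [3, 5]
Visit 3 → queue [5]
Visit 5 → queue []

12 → 10 → 7 → 9 → 1 → 6 → 2 → 11 → 8 → 4 → 3 → 5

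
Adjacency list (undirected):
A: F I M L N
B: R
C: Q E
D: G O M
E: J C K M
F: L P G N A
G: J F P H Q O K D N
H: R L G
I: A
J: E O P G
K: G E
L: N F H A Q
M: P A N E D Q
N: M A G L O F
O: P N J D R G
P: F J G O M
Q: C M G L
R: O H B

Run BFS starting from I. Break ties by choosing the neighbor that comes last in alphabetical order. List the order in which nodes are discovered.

I, A, N, M, L, F, O, G, Q, P, E, D, H, R, J, K, C, B

Visit I; enqueue A → queue [A]
Visit A; enqueue N, M, L, F → queue [N, M, L, F]
Visit N; enqueue O, G → queue [M, L, F, O, G]
Visit M; enqueue Q, P, E, D → queue [L, F, O, G, Q, P, E, D]
Visit L; enqueue H → queue [F, O, G, Q, P, E, D, H]
Visit F → queue [O, G, Q, P, E, D, H]
Visit O; enqueue R, J → queue [G, Q, P, E, D, H, R, J]
Visit G; enqueue K → queue [Q, P, E, D, H, R, J, K]
Visit Q; enqueue C → queue [P, E, D, H, R, J, K, C]
Visit P → queue [E, D, H, R, J, K, C]
Visit E → queue [D, H, R, J, K, C]
Visit D → queue [H, R, J, K, C]
Visit H → queue [R, J, K, C]
Visit R; enqueue B → queue [J, K, C, B]
Visit J → queue [K, C, B]
Visit K → queue [C, B]
Visit C → queue [B]
Visit B → queue []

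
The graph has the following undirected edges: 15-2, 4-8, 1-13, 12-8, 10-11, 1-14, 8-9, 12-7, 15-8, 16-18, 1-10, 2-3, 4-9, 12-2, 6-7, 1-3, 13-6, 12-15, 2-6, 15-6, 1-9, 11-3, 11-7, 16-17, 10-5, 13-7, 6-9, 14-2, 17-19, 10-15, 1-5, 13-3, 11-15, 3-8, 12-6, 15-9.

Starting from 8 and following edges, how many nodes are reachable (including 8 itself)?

15

BFS from 8 visits: 8, 15, 12, 9, 4, 3, 11, 10, 6, 2, 7, 1, 13, 5, 14
Reachable nodes: 15 of 19 total.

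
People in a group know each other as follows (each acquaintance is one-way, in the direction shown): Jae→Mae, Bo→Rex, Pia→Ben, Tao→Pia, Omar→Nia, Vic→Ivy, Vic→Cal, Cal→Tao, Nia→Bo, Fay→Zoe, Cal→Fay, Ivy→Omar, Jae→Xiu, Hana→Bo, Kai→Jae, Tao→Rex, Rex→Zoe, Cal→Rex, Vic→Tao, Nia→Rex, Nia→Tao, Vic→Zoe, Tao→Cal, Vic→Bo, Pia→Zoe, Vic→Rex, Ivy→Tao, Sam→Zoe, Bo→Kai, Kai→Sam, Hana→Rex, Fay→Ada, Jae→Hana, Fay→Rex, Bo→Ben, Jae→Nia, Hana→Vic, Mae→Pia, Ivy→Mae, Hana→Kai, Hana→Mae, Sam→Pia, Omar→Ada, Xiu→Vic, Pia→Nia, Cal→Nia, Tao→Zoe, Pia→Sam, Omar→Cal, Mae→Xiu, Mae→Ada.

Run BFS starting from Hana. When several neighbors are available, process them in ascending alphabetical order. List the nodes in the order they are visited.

Hana Bo Kai Mae Rex Vic Ben Jae Sam Ada Pia Xiu Zoe Cal Ivy Tao Nia Fay Omar

Visit Hana; enqueue Bo, Kai, Mae, Rex, Vic → queue [Bo, Kai, Mae, Rex, Vic]
Visit Bo; enqueue Ben → queue [Kai, Mae, Rex, Vic, Ben]
Visit Kai; enqueue Jae, Sam → queue [Mae, Rex, Vic, Ben, Jae, Sam]
Visit Mae; enqueue Ada, Pia, Xiu → queue [Rex, Vic, Ben, Jae, Sam, Ada, Pia, Xiu]
Visit Rex; enqueue Zoe → queue [Vic, Ben, Jae, Sam, Ada, Pia, Xiu, Zoe]
Visit Vic; enqueue Cal, Ivy, Tao → queue [Ben, Jae, Sam, Ada, Pia, Xiu, Zoe, Cal, Ivy, Tao]
Visit Ben → queue [Jae, Sam, Ada, Pia, Xiu, Zoe, Cal, Ivy, Tao]
Visit Jae; enqueue Nia → queue [Sam, Ada, Pia, Xiu, Zoe, Cal, Ivy, Tao, Nia]
Visit Sam → queue [Ada, Pia, Xiu, Zoe, Cal, Ivy, Tao, Nia]
Visit Ada → queue [Pia, Xiu, Zoe, Cal, Ivy, Tao, Nia]
Visit Pia → queue [Xiu, Zoe, Cal, Ivy, Tao, Nia]
Visit Xiu → queue [Zoe, Cal, Ivy, Tao, Nia]
Visit Zoe → queue [Cal, Ivy, Tao, Nia]
Visit Cal; enqueue Fay → queue [Ivy, Tao, Nia, Fay]
Visit Ivy; enqueue Omar → queue [Tao, Nia, Fay, Omar]
Visit Tao → queue [Nia, Fay, Omar]
Visit Nia → queue [Fay, Omar]
Visit Fay → queue [Omar]
Visit Omar → queue []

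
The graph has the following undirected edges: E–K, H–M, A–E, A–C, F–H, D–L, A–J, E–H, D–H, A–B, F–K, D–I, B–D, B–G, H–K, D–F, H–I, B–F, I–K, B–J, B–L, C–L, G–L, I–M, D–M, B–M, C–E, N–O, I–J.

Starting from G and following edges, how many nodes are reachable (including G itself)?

13

BFS from G visits: G, B, L, A, D, F, J, M, C, E, H, I, K
Reachable nodes: 13 of 15 total.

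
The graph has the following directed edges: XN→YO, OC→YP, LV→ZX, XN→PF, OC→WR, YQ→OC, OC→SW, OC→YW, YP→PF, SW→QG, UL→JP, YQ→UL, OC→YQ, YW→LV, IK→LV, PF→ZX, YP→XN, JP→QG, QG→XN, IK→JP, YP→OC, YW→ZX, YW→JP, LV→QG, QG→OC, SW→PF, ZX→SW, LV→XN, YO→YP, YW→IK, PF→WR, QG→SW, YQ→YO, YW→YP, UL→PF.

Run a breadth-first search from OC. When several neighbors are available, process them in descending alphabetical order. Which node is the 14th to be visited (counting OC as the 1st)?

PF

Visit OC; enqueue YW, YQ, YP, WR, SW → queue [YW, YQ, YP, WR, SW]
Visit YW; enqueue ZX, LV, JP, IK → queue [YQ, YP, WR, SW, ZX, LV, JP, IK]
Visit YQ; enqueue YO, UL → queue [YP, WR, SW, ZX, LV, JP, IK, YO, UL]
Visit YP; enqueue XN, PF → queue [WR, SW, ZX, LV, JP, IK, YO, UL, XN, PF]
Visit WR → queue [SW, ZX, LV, JP, IK, YO, UL, XN, PF]
Visit SW; enqueue QG → queue [ZX, LV, JP, IK, YO, UL, XN, PF, QG]
Visit ZX → queue [LV, JP, IK, YO, UL, XN, PF, QG]
Visit LV → queue [JP, IK, YO, UL, XN, PF, QG]
Visit JP → queue [IK, YO, UL, XN, PF, QG]
Visit IK → queue [YO, UL, XN, PF, QG]
Visit YO → queue [UL, XN, PF, QG]
Visit UL → queue [XN, PF, QG]
Visit XN → queue [PF, QG]
Visit PF → queue [QG]
Visit QG → queue []

Visit order: OC, YW, YQ, YP, WR, SW, ZX, LV, JP, IK, YO, UL, XN, PF, QG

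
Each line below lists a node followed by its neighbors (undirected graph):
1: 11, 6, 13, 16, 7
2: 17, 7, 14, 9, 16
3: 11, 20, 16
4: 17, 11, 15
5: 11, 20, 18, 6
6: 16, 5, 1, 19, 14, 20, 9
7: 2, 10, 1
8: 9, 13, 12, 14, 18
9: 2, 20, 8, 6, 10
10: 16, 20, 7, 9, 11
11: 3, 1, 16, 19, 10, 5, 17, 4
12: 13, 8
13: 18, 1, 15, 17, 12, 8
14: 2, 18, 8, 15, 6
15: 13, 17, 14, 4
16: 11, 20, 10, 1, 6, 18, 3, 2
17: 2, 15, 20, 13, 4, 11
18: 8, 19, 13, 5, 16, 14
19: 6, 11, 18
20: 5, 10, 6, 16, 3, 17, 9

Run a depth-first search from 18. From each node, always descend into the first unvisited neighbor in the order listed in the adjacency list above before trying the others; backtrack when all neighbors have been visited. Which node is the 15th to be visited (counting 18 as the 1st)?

10

Visit 18
18 → 8
8 → 9
9 → 2
2 → 17
17 → 15
15 → 13
13 → 1
1 → 11
11 → 3
3 → 20
20 → 5
5 → 6
6 → 16
16 → 10
10 → 7
6 → 19
6 → 14
11 → 4
13 → 12

Visit order: 18, 8, 9, 2, 17, 15, 13, 1, 11, 3, 20, 5, 6, 16, 10, 7, 19, 14, 4, 12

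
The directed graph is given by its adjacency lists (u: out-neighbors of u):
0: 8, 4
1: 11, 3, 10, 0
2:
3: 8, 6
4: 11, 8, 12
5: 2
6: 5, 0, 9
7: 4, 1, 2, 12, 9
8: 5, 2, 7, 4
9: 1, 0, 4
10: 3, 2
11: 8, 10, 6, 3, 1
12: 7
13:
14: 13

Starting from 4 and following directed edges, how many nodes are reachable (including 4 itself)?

BFS from 4 visits: 4, 12, 11, 8, 7, 10, 6, 3, 1, 5, 2, 9, 0
Reachable nodes: 13 of 15 total.

13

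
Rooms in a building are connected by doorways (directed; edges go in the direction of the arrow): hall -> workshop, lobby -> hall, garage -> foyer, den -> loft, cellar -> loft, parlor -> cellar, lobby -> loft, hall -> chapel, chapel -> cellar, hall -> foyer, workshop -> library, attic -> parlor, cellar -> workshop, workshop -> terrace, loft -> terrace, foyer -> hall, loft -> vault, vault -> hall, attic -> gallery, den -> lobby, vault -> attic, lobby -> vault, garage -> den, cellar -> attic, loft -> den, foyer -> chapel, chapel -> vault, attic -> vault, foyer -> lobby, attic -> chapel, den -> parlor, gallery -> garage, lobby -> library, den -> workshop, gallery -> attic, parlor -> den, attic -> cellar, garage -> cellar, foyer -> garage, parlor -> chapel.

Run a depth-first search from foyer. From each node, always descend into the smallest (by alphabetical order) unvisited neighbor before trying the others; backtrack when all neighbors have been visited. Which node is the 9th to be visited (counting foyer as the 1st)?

hall

Visit foyer
foyer → chapel
chapel → cellar
cellar → attic
attic → gallery
gallery → garage
garage → den
den → lobby
lobby → hall
hall → workshop
workshop → library
workshop → terrace
lobby → loft
loft → vault
den → parlor

Visit order: foyer, chapel, cellar, attic, gallery, garage, den, lobby, hall, workshop, library, terrace, loft, vault, parlor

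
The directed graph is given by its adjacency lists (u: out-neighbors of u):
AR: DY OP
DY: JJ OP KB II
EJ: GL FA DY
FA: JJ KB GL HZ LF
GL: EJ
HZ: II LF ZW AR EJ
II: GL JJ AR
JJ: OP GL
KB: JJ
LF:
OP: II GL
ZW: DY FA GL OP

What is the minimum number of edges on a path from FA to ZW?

Level 0: FA
Level 1: GL, HZ, JJ, KB, LF
Level 2: AR, EJ, II, OP, ZW
Level 3: DY
ZW first appears at level 2.

2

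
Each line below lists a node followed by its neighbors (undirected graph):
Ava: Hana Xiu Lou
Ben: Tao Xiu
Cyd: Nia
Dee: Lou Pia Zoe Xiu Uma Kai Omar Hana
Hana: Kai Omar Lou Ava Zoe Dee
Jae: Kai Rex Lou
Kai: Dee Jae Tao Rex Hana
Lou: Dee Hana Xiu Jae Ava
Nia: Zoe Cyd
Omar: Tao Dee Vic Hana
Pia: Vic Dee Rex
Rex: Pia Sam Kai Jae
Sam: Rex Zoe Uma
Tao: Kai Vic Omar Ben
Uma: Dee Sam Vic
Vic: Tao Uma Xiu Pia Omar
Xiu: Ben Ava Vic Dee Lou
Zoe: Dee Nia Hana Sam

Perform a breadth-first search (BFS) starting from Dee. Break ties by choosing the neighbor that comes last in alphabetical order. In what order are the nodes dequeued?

Visit Dee; enqueue Zoe, Xiu, Uma, Pia, Omar, Lou, Kai, Hana → queue [Zoe, Xiu, Uma, Pia, Omar, Lou, Kai, Hana]
Visit Zoe; enqueue Sam, Nia → queue [Xiu, Uma, Pia, Omar, Lou, Kai, Hana, Sam, Nia]
Visit Xiu; enqueue Vic, Ben, Ava → queue [Uma, Pia, Omar, Lou, Kai, Hana, Sam, Nia, Vic, Ben, Ava]
Visit Uma → queue [Pia, Omar, Lou, Kai, Hana, Sam, Nia, Vic, Ben, Ava]
Visit Pia; enqueue Rex → queue [Omar, Lou, Kai, Hana, Sam, Nia, Vic, Ben, Ava, Rex]
Visit Omar; enqueue Tao → queue [Lou, Kai, Hana, Sam, Nia, Vic, Ben, Ava, Rex, Tao]
Visit Lou; enqueue Jae → queue [Kai, Hana, Sam, Nia, Vic, Ben, Ava, Rex, Tao, Jae]
Visit Kai → queue [Hana, Sam, Nia, Vic, Ben, Ava, Rex, Tao, Jae]
Visit Hana → queue [Sam, Nia, Vic, Ben, Ava, Rex, Tao, Jae]
Visit Sam → queue [Nia, Vic, Ben, Ava, Rex, Tao, Jae]
Visit Nia; enqueue Cyd → queue [Vic, Ben, Ava, Rex, Tao, Jae, Cyd]
Visit Vic → queue [Ben, Ava, Rex, Tao, Jae, Cyd]
Visit Ben → queue [Ava, Rex, Tao, Jae, Cyd]
Visit Ava → queue [Rex, Tao, Jae, Cyd]
Visit Rex → queue [Tao, Jae, Cyd]
Visit Tao → queue [Jae, Cyd]
Visit Jae → queue [Cyd]
Visit Cyd → queue []

Dee, Zoe, Xiu, Uma, Pia, Omar, Lou, Kai, Hana, Sam, Nia, Vic, Ben, Ava, Rex, Tao, Jae, Cyd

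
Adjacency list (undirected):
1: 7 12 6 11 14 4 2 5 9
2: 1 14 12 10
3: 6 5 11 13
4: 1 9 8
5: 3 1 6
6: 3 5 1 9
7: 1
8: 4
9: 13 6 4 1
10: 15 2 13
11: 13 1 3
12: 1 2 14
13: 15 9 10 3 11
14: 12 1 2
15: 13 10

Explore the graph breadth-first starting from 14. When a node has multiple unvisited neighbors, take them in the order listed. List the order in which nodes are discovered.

Visit 14; enqueue 12, 1, 2 → queue [12, 1, 2]
Visit 12 → queue [1, 2]
Visit 1; enqueue 7, 6, 11, 4, 5, 9 → queue [2, 7, 6, 11, 4, 5, 9]
Visit 2; enqueue 10 → queue [7, 6, 11, 4, 5, 9, 10]
Visit 7 → queue [6, 11, 4, 5, 9, 10]
Visit 6; enqueue 3 → queue [11, 4, 5, 9, 10, 3]
Visit 11; enqueue 13 → queue [4, 5, 9, 10, 3, 13]
Visit 4; enqueue 8 → queue [5, 9, 10, 3, 13, 8]
Visit 5 → queue [9, 10, 3, 13, 8]
Visit 9 → queue [10, 3, 13, 8]
Visit 10; enqueue 15 → queue [3, 13, 8, 15]
Visit 3 → queue [13, 8, 15]
Visit 13 → queue [8, 15]
Visit 8 → queue [15]
Visit 15 → queue []

14 -> 12 -> 1 -> 2 -> 7 -> 6 -> 11 -> 4 -> 5 -> 9 -> 10 -> 3 -> 13 -> 8 -> 15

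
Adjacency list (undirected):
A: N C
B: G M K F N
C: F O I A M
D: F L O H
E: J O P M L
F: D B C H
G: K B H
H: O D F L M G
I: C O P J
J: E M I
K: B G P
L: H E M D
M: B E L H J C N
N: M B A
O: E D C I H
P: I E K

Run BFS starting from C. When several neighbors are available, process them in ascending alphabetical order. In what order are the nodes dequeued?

Visit C; enqueue A, F, I, M, O → queue [A, F, I, M, O]
Visit A; enqueue N → queue [F, I, M, O, N]
Visit F; enqueue B, D, H → queue [I, M, O, N, B, D, H]
Visit I; enqueue J, P → queue [M, O, N, B, D, H, J, P]
Visit M; enqueue E, L → queue [O, N, B, D, H, J, P, E, L]
Visit O → queue [N, B, D, H, J, P, E, L]
Visit N → queue [B, D, H, J, P, E, L]
Visit B; enqueue G, K → queue [D, H, J, P, E, L, G, K]
Visit D → queue [H, J, P, E, L, G, K]
Visit H → queue [J, P, E, L, G, K]
Visit J → queue [P, E, L, G, K]
Visit P → queue [E, L, G, K]
Visit E → queue [L, G, K]
Visit L → queue [G, K]
Visit G → queue [K]
Visit K → queue []

C, A, F, I, M, O, N, B, D, H, J, P, E, L, G, K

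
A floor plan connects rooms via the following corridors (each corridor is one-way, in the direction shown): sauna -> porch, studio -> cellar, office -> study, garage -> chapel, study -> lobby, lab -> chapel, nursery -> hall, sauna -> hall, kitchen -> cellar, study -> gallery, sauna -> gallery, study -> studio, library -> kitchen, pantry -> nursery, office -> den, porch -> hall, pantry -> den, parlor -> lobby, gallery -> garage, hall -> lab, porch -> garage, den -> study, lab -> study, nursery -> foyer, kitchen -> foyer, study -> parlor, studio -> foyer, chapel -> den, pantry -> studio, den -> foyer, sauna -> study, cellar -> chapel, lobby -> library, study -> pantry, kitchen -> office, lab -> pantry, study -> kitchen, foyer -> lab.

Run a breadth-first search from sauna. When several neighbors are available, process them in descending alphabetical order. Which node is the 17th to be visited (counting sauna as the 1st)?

Visit sauna; enqueue study, porch, hall, gallery → queue [study, porch, hall, gallery]
Visit study; enqueue studio, parlor, pantry, lobby, kitchen → queue [porch, hall, gallery, studio, parlor, pantry, lobby, kitchen]
Visit porch; enqueue garage → queue [hall, gallery, studio, parlor, pantry, lobby, kitchen, garage]
Visit hall; enqueue lab → queue [gallery, studio, parlor, pantry, lobby, kitchen, garage, lab]
Visit gallery → queue [studio, parlor, pantry, lobby, kitchen, garage, lab]
Visit studio; enqueue foyer, cellar → queue [parlor, pantry, lobby, kitchen, garage, lab, foyer, cellar]
Visit parlor → queue [pantry, lobby, kitchen, garage, lab, foyer, cellar]
Visit pantry; enqueue nursery, den → queue [lobby, kitchen, garage, lab, foyer, cellar, nursery, den]
Visit lobby; enqueue library → queue [kitchen, garage, lab, foyer, cellar, nursery, den, library]
Visit kitchen; enqueue office → queue [garage, lab, foyer, cellar, nursery, den, library, office]
Visit garage; enqueue chapel → queue [lab, foyer, cellar, nursery, den, library, office, chapel]
Visit lab → queue [foyer, cellar, nursery, den, library, office, chapel]
Visit foyer → queue [cellar, nursery, den, library, office, chapel]
Visit cellar → queue [nursery, den, library, office, chapel]
Visit nursery → queue [den, library, office, chapel]
Visit den → queue [library, office, chapel]
Visit library → queue [office, chapel]
Visit office → queue [chapel]
Visit chapel → queue []

Visit order: sauna, study, porch, hall, gallery, studio, parlor, pantry, lobby, kitchen, garage, lab, foyer, cellar, nursery, den, library, office, chapel

library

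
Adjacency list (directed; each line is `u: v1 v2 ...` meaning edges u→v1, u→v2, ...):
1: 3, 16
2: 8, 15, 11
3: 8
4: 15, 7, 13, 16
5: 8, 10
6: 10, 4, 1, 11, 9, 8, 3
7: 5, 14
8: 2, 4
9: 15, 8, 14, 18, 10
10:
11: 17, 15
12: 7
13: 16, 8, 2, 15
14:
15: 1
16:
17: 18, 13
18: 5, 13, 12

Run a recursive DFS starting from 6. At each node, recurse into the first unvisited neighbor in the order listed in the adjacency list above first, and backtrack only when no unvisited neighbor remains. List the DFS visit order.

Visit 6
6 → 10
6 → 4
4 → 15
15 → 1
1 → 3
3 → 8
8 → 2
2 → 11
11 → 17
17 → 18
18 → 5
18 → 13
13 → 16
18 → 12
12 → 7
7 → 14
6 → 9

6 → 10 → 4 → 15 → 1 → 3 → 8 → 2 → 11 → 17 → 18 → 5 → 13 → 16 → 12 → 7 → 14 → 9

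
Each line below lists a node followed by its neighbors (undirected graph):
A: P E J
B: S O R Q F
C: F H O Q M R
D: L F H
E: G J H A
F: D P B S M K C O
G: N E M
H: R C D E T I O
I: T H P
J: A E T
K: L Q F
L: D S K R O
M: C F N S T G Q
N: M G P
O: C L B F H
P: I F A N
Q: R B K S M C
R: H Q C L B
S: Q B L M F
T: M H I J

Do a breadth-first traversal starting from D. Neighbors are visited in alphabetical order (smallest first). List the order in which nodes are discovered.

Visit D; enqueue F, H, L → queue [F, H, L]
Visit F; enqueue B, C, K, M, O, P, S → queue [H, L, B, C, K, M, O, P, S]
Visit H; enqueue E, I, R, T → queue [L, B, C, K, M, O, P, S, E, I, R, T]
Visit L → queue [B, C, K, M, O, P, S, E, I, R, T]
Visit B; enqueue Q → queue [C, K, M, O, P, S, E, I, R, T, Q]
Visit C → queue [K, M, O, P, S, E, I, R, T, Q]
Visit K → queue [M, O, P, S, E, I, R, T, Q]
Visit M; enqueue G, N → queue [O, P, S, E, I, R, T, Q, G, N]
Visit O → queue [P, S, E, I, R, T, Q, G, N]
Visit P; enqueue A → queue [S, E, I, R, T, Q, G, N, A]
Visit S → queue [E, I, R, T, Q, G, N, A]
Visit E; enqueue J → queue [I, R, T, Q, G, N, A, J]
Visit I → queue [R, T, Q, G, N, A, J]
Visit R → queue [T, Q, G, N, A, J]
Visit T → queue [Q, G, N, A, J]
Visit Q → queue [G, N, A, J]
Visit G → queue [N, A, J]
Visit N → queue [A, J]
Visit A → queue [J]
Visit J → queue []

D, F, H, L, B, C, K, M, O, P, S, E, I, R, T, Q, G, N, A, J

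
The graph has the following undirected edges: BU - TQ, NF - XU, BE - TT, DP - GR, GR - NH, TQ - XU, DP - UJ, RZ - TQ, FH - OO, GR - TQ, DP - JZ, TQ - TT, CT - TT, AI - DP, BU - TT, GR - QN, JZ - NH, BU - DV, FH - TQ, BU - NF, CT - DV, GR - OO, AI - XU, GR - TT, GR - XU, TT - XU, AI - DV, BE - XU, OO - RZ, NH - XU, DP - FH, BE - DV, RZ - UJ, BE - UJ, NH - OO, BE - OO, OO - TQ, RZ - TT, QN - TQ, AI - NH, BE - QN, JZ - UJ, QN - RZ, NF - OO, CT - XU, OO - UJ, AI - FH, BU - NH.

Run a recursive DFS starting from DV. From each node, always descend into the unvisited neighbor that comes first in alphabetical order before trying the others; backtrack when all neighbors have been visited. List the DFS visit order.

DV → AI → DP → FH → OO → BE → QN → GR → NH → BU → NF → XU → CT → TT → RZ → TQ → UJ → JZ

Visit DV
DV → AI
AI → DP
DP → FH
FH → OO
OO → BE
BE → QN
QN → GR
GR → NH
NH → BU
BU → NF
NF → XU
XU → CT
CT → TT
TT → RZ
RZ → TQ
RZ → UJ
UJ → JZ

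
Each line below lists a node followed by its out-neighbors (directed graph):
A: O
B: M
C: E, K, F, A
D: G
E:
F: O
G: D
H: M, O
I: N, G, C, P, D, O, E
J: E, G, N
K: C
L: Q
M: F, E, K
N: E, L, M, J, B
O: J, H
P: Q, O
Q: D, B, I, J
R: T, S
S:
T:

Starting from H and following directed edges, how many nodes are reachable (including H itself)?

17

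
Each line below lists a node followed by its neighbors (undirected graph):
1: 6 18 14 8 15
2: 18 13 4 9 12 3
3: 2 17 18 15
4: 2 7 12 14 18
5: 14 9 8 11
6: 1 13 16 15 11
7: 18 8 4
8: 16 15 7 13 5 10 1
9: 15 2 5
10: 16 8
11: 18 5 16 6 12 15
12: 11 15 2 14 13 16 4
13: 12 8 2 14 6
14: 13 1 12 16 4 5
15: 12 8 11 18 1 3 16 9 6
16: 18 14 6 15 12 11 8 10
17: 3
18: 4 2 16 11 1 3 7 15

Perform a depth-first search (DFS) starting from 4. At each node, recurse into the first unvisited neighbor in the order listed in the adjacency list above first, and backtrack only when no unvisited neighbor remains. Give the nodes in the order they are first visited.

Visit 4
4 → 2
2 → 18
18 → 16
16 → 14
14 → 13
13 → 12
12 → 11
11 → 5
5 → 9
9 → 15
15 → 8
8 → 7
8 → 10
8 → 1
1 → 6
15 → 3
3 → 17

4 → 2 → 18 → 16 → 14 → 13 → 12 → 11 → 5 → 9 → 15 → 8 → 7 → 10 → 1 → 6 → 3 → 17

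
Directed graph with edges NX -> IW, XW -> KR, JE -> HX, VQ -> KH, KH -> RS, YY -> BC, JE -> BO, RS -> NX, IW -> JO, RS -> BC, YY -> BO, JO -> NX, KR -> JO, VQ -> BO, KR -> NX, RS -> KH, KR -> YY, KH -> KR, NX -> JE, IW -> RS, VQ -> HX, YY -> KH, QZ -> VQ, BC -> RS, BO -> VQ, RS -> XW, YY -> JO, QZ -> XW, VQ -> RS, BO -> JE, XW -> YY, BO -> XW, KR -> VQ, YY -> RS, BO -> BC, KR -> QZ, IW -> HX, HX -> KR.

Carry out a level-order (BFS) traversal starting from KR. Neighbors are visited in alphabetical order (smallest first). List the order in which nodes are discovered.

KR → JO → NX → QZ → VQ → YY → IW → JE → XW → BO → HX → KH → RS → BC

Visit KR; enqueue JO, NX, QZ, VQ, YY → queue [JO, NX, QZ, VQ, YY]
Visit JO → queue [NX, QZ, VQ, YY]
Visit NX; enqueue IW, JE → queue [QZ, VQ, YY, IW, JE]
Visit QZ; enqueue XW → queue [VQ, YY, IW, JE, XW]
Visit VQ; enqueue BO, HX, KH, RS → queue [YY, IW, JE, XW, BO, HX, KH, RS]
Visit YY; enqueue BC → queue [IW, JE, XW, BO, HX, KH, RS, BC]
Visit IW → queue [JE, XW, BO, HX, KH, RS, BC]
Visit JE → queue [XW, BO, HX, KH, RS, BC]
Visit XW → queue [BO, HX, KH, RS, BC]
Visit BO → queue [HX, KH, RS, BC]
Visit HX → queue [KH, RS, BC]
Visit KH → queue [RS, BC]
Visit RS → queue [BC]
Visit BC → queue []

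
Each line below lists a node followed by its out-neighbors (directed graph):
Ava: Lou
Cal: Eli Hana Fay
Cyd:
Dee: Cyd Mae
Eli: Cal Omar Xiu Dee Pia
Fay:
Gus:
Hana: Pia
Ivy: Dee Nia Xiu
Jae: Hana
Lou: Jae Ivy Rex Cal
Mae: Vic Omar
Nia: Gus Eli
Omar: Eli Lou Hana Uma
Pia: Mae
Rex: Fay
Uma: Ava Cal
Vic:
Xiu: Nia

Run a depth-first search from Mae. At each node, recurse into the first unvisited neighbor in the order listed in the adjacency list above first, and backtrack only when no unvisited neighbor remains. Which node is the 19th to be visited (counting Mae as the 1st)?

Ava

Visit Mae
Mae → Vic
Mae → Omar
Omar → Eli
Eli → Cal
Cal → Hana
Hana → Pia
Cal → Fay
Eli → Xiu
Xiu → Nia
Nia → Gus
Eli → Dee
Dee → Cyd
Omar → Lou
Lou → Jae
Lou → Ivy
Lou → Rex
Omar → Uma
Uma → Ava

Visit order: Mae, Vic, Omar, Eli, Cal, Hana, Pia, Fay, Xiu, Nia, Gus, Dee, Cyd, Lou, Jae, Ivy, Rex, Uma, Ava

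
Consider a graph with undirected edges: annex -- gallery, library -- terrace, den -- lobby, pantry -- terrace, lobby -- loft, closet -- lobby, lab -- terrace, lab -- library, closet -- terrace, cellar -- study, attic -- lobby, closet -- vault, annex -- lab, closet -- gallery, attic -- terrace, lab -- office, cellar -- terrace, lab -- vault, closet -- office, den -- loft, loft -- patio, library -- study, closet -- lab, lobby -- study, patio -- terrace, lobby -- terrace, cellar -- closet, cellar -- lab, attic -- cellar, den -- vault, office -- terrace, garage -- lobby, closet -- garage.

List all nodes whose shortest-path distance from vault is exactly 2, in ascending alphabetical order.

annex, cellar, gallery, garage, library, lobby, loft, office, terrace

Level 0: vault
Level 1: closet, den, lab
Level 2: annex, cellar, gallery, garage, library, lobby, loft, office, terrace
Level 3: attic, pantry, patio, study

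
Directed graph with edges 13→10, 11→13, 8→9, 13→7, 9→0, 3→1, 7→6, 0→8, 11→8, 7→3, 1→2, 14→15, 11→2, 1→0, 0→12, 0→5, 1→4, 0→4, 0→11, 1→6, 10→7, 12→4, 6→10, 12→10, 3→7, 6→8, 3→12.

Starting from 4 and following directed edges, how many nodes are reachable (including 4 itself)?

1

BFS from 4 visits: 4
Reachable nodes: 1 of 16 total.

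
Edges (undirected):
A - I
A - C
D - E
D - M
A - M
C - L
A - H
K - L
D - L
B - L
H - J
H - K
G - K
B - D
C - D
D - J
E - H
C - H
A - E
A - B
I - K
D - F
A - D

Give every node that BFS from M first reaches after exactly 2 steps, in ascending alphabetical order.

Level 0: M
Level 1: A, D
Level 2: B, C, E, F, H, I, J, L
Level 3: K
Level 4: G

B, C, E, F, H, I, J, L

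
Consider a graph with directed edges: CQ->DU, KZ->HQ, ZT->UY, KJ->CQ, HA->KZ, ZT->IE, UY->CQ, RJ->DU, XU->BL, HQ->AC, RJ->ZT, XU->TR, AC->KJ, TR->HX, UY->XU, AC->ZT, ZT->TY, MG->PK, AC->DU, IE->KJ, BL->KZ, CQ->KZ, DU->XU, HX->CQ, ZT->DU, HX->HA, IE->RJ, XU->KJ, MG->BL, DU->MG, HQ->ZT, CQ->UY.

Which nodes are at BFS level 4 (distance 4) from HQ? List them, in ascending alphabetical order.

BL, KZ, PK, TR

Level 0: HQ
Level 1: AC, ZT
Level 2: DU, IE, KJ, TY, UY
Level 3: CQ, MG, RJ, XU
Level 4: BL, KZ, PK, TR
Level 5: HX
Level 6: HA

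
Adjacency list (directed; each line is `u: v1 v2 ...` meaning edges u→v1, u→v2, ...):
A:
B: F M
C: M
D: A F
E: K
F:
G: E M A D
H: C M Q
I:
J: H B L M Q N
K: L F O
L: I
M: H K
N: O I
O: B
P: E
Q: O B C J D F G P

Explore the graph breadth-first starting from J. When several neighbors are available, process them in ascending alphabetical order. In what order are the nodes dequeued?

J, B, H, L, M, N, Q, F, C, I, K, O, D, G, P, A, E

Visit J; enqueue B, H, L, M, N, Q → queue [B, H, L, M, N, Q]
Visit B; enqueue F → queue [H, L, M, N, Q, F]
Visit H; enqueue C → queue [L, M, N, Q, F, C]
Visit L; enqueue I → queue [M, N, Q, F, C, I]
Visit M; enqueue K → queue [N, Q, F, C, I, K]
Visit N; enqueue O → queue [Q, F, C, I, K, O]
Visit Q; enqueue D, G, P → queue [F, C, I, K, O, D, G, P]
Visit F → queue [C, I, K, O, D, G, P]
Visit C → queue [I, K, O, D, G, P]
Visit I → queue [K, O, D, G, P]
Visit K → queue [O, D, G, P]
Visit O → queue [D, G, P]
Visit D; enqueue A → queue [G, P, A]
Visit G; enqueue E → queue [P, A, E]
Visit P → queue [A, E]
Visit A → queue [E]
Visit E → queue []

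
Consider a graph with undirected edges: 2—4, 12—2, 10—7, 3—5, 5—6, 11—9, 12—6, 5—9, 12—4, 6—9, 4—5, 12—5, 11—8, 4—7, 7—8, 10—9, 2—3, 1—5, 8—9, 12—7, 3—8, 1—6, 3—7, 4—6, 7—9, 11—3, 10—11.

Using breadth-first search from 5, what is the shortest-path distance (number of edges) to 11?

2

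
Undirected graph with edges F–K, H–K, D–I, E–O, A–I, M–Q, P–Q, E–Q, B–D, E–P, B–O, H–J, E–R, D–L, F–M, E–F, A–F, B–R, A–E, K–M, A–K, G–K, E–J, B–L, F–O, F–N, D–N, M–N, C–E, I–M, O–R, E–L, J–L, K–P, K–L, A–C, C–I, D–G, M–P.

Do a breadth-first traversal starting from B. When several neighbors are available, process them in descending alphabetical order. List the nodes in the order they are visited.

B R O L D E F K J N I G Q P C A M H

Visit B; enqueue R, O, L, D → queue [R, O, L, D]
Visit R; enqueue E → queue [O, L, D, E]
Visit O; enqueue F → queue [L, D, E, F]
Visit L; enqueue K, J → queue [D, E, F, K, J]
Visit D; enqueue N, I, G → queue [E, F, K, J, N, I, G]
Visit E; enqueue Q, P, C, A → queue [F, K, J, N, I, G, Q, P, C, A]
Visit F; enqueue M → queue [K, J, N, I, G, Q, P, C, A, M]
Visit K; enqueue H → queue [J, N, I, G, Q, P, C, A, M, H]
Visit J → queue [N, I, G, Q, P, C, A, M, H]
Visit N → queue [I, G, Q, P, C, A, M, H]
Visit I → queue [G, Q, P, C, A, M, H]
Visit G → queue [Q, P, C, A, M, H]
Visit Q → queue [P, C, A, M, H]
Visit P → queue [C, A, M, H]
Visit C → queue [A, M, H]
Visit A → queue [M, H]
Visit M → queue [H]
Visit H → queue []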